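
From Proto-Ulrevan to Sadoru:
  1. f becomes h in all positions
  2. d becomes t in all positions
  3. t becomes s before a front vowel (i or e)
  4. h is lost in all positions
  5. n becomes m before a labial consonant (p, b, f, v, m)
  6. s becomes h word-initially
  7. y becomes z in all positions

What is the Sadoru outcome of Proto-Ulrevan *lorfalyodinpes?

loralzosimpes

Sadoru: *lorfalyodinpes > lorhalyodinpes > lorhalyotinpes > lorhalyosinpes > loralyosinpes > loralyosimpes > loralzosimpes  (by unconditioned shift, unconditioned shift, palatalisation, h-loss, nasal place assimilation, unconditioned shift)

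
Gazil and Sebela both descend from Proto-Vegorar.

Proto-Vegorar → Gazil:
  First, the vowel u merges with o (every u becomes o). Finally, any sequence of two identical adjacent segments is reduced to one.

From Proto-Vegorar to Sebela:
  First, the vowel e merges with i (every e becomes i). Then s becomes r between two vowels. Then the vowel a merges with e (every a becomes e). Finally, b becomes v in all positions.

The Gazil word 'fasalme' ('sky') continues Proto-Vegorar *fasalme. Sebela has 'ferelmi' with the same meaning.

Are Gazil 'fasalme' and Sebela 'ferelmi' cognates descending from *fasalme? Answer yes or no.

Derive the expected Sebela reflex of *fasalme:
Sebela: *fasalme > fasalmi > faralmi > ferelmi  (by vowel merger, rhotacism, vowel merger)
Sebela 'ferelmi' matches the regular reflex exactly, so the pair is cognate.

yes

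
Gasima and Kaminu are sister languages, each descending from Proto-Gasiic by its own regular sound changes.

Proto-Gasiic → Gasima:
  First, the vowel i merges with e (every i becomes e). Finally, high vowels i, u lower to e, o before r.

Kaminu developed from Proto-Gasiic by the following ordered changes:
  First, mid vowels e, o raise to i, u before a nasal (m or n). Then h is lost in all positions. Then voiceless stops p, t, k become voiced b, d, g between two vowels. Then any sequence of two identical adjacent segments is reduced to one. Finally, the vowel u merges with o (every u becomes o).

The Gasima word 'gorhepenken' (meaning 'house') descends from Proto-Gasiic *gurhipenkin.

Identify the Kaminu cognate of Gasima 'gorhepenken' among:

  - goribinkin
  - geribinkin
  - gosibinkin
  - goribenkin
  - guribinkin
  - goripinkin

Kaminu: *gurhipenkin
  gurhipenkin → gurhipinkin   [pre-nasal raising]
  gurhipinkin → guripinkin   [h-loss]
  guripinkin → guribinkin   [intervocalic voicing]
  guribinkin (rule 4 does not apply)
  guribinkin → goribinkin   [vowel merger]
  giving Kaminu goribinkin.
Only 'goribinkin' matches the regular Kaminu development of *gurhipenkin.

goribinkin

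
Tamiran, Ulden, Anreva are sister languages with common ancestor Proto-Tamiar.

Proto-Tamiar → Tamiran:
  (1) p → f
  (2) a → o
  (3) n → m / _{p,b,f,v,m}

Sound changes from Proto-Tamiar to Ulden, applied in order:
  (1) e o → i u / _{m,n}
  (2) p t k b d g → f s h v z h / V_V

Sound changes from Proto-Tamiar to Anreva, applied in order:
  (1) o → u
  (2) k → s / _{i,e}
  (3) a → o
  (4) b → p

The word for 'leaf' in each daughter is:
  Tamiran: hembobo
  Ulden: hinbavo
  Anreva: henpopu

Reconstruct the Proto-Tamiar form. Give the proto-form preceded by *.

Position 4: Tamiran has b, Ulden has b, Anreva has p. Tamiran preserves b here (none of its changes turn any other segment into b), so the proto-segment is *b.
Position 3: Tamiran has m, Ulden has n, Anreva has n. Ulden preserves n here (none of its changes turn any other segment into n), so the proto-segment is *n.
Continuing position by position gives *henbabo; check it forward:
Tamiran: start from *henbabo.
  rule 1: no change — henbabo
  rule 2 (vowel merger): henbabo → henbobo
  rule 3 (nasal place assimilation): henbobo → hembobo
  ⇒ Tamiran hembobo
Ulden: start from *henbabo.
  rule 1 (pre-nasal raising): henbabo → hinbabo
  rule 2 (intervocalic lenition): hinbabo → hinbavo
  ⇒ Ulden hinbavo
Anreva: *henbabo
  henbabo → henbabu   [vowel merger]
  henbabu (rule 2 does not apply)
  henbabu → henbobu   [vowel merger]
  henbobu → henpopu   [unconditioned shift]
  giving Anreva henpopu.
No other proto-form is consistent with every reflex, so the reconstruction is *henbabo.

*henbabo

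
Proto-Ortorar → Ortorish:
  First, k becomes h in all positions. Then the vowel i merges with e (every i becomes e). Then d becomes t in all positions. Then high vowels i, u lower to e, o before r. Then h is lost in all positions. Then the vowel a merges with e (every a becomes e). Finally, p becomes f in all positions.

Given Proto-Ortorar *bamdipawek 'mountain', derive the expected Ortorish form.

Ortorish: *bamdipawek
  bamdipawek → bamdipaweh   [unconditioned shift]
  bamdipaweh → bamdepaweh   [vowel merger]
  bamdepaweh → bamtepaweh   [unconditioned shift]
  bamtepaweh (rule 4 does not apply)
  bamtepaweh → bamtepawe   [h-loss]
  bamtepawe → bemtepewe   [vowel merger]
  bemtepewe → bemtefewe   [unconditioned shift]
  giving Ortorish bemtefewe.

bemtefewe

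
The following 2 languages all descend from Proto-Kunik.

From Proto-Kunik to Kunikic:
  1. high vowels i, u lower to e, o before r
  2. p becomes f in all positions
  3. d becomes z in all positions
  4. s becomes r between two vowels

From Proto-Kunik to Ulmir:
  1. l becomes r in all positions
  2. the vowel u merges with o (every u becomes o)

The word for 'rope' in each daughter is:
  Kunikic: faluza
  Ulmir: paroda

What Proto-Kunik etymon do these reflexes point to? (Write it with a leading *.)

*paluda

Position 3: Kunikic has l, Ulmir has r. Kunikic preserves l here (none of its changes turn any other segment into l), so the proto-segment is *l.
Position 5: Kunikic has z, Ulmir has d. Ulmir preserves d here (none of its changes turn any other segment into d), so the proto-segment is *d.
Continuing position by position gives *paluda; check it forward:
Kunikic: start from *paluda.
  rule 1: no change — paluda
  rule 2 (unconditioned shift): paluda → faluda
  rule 3 (unconditioned shift): faluda → faluza
  rule 4: no change — faluza
  ⇒ Kunikic faluza
Ulmir: *paluda > paruda > paroda  (by unconditioned shift, vowel merger)
*paluda is the unique common source.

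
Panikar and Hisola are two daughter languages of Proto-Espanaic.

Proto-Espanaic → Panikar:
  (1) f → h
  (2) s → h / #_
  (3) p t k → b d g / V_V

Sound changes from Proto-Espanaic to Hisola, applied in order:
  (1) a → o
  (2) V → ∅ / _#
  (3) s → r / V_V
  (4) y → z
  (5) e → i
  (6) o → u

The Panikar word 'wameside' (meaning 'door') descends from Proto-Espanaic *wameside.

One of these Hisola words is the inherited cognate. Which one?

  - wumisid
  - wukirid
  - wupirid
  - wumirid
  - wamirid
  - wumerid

Hisola: start from *wameside.
  rule 1 (vowel merger): wameside → womeside
  rule 2 (apocope): womeside → womesid
  rule 3 (rhotacism): womesid → womerid
  rule 4: no change — womerid
  rule 5 (vowel merger): womerid → womirid
  rule 6 (vowel merger): womirid → wumirid
  ⇒ Hisola wumirid
Only 'wumirid' matches the regular Hisola development of *wameside.

wumirid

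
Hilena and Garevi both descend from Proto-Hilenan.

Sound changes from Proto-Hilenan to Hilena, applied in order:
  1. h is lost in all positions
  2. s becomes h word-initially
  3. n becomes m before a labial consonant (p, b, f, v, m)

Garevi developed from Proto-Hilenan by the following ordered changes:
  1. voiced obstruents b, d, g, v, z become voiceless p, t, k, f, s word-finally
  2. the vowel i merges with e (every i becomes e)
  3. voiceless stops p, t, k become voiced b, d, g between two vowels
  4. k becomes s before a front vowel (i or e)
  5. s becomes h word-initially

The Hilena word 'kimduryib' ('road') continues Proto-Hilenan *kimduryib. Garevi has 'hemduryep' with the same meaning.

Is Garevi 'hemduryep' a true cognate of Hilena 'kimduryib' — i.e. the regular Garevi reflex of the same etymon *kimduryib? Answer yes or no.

Derive the expected Garevi reflex of *kimduryib:
Garevi: *kimduryib
  kimduryib → kimduryip   [final devoicing]
  kimduryip → kemduryep   [vowel merger]
  kemduryep (rule 3 does not apply)
  kemduryep → semduryep   [palatalisation]
  semduryep → hemduryep   [debuccalisation]
  giving Garevi hemduryep.
Garevi 'hemduryep' matches the regular reflex exactly, so the pair is cognate.

yes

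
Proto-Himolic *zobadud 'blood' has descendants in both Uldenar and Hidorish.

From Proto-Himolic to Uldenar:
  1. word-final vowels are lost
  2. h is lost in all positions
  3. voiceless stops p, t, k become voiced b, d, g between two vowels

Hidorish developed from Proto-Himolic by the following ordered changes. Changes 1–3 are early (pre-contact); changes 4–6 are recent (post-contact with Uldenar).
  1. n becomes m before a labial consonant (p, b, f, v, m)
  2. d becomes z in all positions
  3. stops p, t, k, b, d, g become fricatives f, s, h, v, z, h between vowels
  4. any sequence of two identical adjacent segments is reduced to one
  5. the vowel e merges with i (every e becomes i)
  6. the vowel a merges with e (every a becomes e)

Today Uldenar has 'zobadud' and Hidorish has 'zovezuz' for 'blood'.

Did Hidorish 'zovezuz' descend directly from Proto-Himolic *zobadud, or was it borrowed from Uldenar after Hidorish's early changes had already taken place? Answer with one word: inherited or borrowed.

inherited

If inherited, *zobadud would pass through all of Hidorish's changes:
Hidorish: start from *zobadud.
  rule 1: no change — zobadud
  rule 2 (unconditioned shift): zobadud → zobazuz
  rule 3 (intervocalic lenition): zobazuz → zovazuz
  rule 4: no change — zovazuz
  rule 5: no change — zovazuz
  rule 6 (vowel merger): zovazuz → zovezuz
  ⇒ Hidorish zovezuz
If borrowed from Uldenar 'zobadud' after the early changes, it would undergo only the recent ones:
  rule 4 (degemination): no change (zobadud)
  rule 5 (vowel merger): no change (zobadud)
  rule 6 (vowel merger): zobadud → zobedud
  ⇒ as a loan: zobedud
Hidorish 'zovezuz' matches the inherited outcome exactly, so it is an inherited cognate, not a loan.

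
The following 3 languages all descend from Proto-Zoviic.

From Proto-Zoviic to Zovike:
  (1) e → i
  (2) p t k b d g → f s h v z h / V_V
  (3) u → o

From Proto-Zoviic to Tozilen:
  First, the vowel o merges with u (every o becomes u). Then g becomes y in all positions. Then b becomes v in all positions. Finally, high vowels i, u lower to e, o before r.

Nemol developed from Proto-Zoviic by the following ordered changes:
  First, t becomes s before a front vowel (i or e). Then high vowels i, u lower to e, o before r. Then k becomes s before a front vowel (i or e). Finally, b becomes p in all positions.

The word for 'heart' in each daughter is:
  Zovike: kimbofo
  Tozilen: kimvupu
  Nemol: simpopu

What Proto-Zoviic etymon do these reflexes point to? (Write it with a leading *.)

Position 7: Zovike has o, Tozilen has u, Nemol has u. Nemol preserves u here (none of its changes turn any other segment into u), so the proto-segment is *u.
Position 5: Zovike has o, Tozilen has u, Nemol has o. Taking the neighbouring segments as reconstructed: Zovike o could go back to *o or *u; Tozilen u could go back to *o or *u; Nemol o can only go back to *o — the one source consistent with every daughter is *o.
Continuing position by position gives *kimbopu; check it forward:
Zovike: start from *kimbopu.
  rule 1: no change — kimbopu
  rule 2 (intervocalic lenition): kimbopu → kimbofu
  rule 3 (vowel merger): kimbofu → kimbofo
  ⇒ Zovike kimbofo
Tozilen: *kimbopu
  kimbopu → kimbupu   [vowel merger]
  kimbupu (rule 2 does not apply)
  kimbupu → kimvupu   [unconditioned shift]
  kimvupu (rule 4 does not apply)
  giving Tozilen kimvupu.
Nemol: *kimbopu
  kimbopu (rule 1 does not apply)
  kimbopu (rule 2 does not apply)
  kimbopu → simbopu   [palatalisation]
  simbopu → simpopu   [unconditioned shift]
  giving Nemol simpopu.
No other proto-form is consistent with every reflex, so the reconstruction is *kimbopu.

*kimbopu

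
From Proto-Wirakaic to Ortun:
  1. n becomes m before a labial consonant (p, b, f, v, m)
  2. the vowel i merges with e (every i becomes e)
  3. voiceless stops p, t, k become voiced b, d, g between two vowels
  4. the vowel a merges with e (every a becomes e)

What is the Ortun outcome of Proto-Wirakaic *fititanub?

fededenub

Ortun: start from *fititanub.
  rule 1: no change — fititanub
  rule 2 (vowel merger): fititanub → fetetanub
  rule 3 (intervocalic voicing): fetetanub → fededanub
  rule 4 (vowel merger): fededanub → fededenub
  ⇒ Ortun fededenub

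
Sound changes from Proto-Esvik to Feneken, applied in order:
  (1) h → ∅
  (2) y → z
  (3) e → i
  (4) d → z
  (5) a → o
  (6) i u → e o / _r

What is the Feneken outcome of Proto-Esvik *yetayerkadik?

Feneken: start from *yetayerkadik.
  rule 1: no change — yetayerkadik
  rule 2 (unconditioned shift): yetayerkadik → zetazerkadik
  rule 3 (vowel merger): zetazerkadik → zitazirkadik
  rule 4 (unconditioned shift): zitazirkadik → zitazirkazik
  rule 5 (vowel merger): zitazirkazik → zitozirkozik
  rule 6 (pre-rhotic lowering): zitozirkozik → zitozerkozik
  ⇒ Feneken zitozerkozik

zitozerkozik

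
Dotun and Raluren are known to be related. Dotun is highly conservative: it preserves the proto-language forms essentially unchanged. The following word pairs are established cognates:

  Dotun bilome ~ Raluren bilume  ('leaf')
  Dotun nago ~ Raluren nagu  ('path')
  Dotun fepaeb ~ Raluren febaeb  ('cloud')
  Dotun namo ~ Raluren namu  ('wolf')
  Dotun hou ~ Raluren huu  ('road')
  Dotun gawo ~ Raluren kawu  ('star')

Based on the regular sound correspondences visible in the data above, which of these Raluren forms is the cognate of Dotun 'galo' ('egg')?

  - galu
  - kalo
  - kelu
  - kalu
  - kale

kalu

gawo ~ kawu — Dotun g corresponds to Raluren k word-initially before a back vowel.
nago ~ nagu, namo ~ namu — Dotun o corresponds to Raluren u word-finally.
Applying these to Dotun 'galo':
  galo → kalo   (g→k word-initially before a back vowel)
  kalo → kalu   (o→u word-finally)
So the Raluren cognate is 'kalu'.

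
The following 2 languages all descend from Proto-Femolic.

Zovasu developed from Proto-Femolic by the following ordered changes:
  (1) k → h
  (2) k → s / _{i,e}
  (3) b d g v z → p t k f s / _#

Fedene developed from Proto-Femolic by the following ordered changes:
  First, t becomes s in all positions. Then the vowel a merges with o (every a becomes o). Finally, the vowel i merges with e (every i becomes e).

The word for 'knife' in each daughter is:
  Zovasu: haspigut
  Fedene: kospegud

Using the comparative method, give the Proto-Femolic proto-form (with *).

Position 1: Zovasu has h, Fedene has k. Fedene preserves k here (none of its changes turn any other segment into k), so the proto-segment is *k.
Position 2: Zovasu has a, Fedene has o. Zovasu preserves a here (none of its changes turn any other segment into a), so the proto-segment is *a.
Continuing position by position gives *kaspigud; check it forward:
Zovasu: *kaspigud
  kaspigud → haspigud   [unconditioned shift]
  haspigud (rule 2 does not apply)
  haspigud → haspigut   [final devoicing]
  giving Zovasu haspigut.
Fedene: *kaspigud
  kaspigud (rule 1 does not apply)
  kaspigud → kospigud   [vowel merger]
  kospigud → kospegud   [vowel merger]
  giving Fedene kospegud.
No other proto-form is consistent with every reflex, so the reconstruction is *kaspigud.

*kaspigud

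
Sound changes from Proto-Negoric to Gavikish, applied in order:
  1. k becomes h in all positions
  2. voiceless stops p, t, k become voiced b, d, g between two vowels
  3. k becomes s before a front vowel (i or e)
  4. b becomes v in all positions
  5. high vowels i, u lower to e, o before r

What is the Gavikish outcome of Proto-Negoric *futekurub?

Gavikish: *futekurub > futehurub > fudehurub > fudehuruv > fudehoruv  (by unconditioned shift, intervocalic voicing, unconditioned shift, pre-rhotic lowering)

fudehoruv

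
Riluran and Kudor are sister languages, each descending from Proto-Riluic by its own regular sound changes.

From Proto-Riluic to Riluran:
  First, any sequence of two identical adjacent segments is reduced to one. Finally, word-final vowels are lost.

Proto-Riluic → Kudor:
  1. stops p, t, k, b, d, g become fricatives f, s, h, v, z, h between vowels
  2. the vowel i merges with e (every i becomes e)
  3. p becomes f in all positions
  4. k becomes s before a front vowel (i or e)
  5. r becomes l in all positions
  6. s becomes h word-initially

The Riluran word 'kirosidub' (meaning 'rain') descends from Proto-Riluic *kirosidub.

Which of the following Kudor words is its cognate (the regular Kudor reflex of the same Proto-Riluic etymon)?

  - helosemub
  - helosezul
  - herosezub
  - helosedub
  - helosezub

Kudor: *kirosidub
  kirosidub → kirosizub   [intervocalic lenition]
  kirosizub → kerosezub   [vowel merger]
  kerosezub (rule 3 does not apply)
  kerosezub → serosezub   [palatalisation]
  serosezub → selosezub   [unconditioned shift]
  selosezub → helosezub   [debuccalisation]
  giving Kudor helosezub.
Only 'helosezub' matches the regular Kudor development of *kirosidub.

helosezub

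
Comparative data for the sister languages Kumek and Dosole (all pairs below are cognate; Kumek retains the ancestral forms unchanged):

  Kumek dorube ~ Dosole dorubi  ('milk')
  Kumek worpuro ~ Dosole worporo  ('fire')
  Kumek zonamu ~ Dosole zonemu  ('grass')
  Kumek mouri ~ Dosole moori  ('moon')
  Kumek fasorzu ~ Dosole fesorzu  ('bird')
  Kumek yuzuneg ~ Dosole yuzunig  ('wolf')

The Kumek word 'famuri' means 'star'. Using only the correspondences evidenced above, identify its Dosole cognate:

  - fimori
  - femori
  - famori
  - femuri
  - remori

zonamu ~ zonemu — Kumek a corresponds to Dosole e after a consonant, before a nasal.
worpuro ~ worporo — Kumek u corresponds to Dosole o after a consonant, before r.
Applying these to Kumek 'famuri':
  famuri → femuri   (a→e after a consonant, before a nasal)
  femuri → femori   (u→o after a consonant, before r)
So the Dosole cognate is 'femori'.

femori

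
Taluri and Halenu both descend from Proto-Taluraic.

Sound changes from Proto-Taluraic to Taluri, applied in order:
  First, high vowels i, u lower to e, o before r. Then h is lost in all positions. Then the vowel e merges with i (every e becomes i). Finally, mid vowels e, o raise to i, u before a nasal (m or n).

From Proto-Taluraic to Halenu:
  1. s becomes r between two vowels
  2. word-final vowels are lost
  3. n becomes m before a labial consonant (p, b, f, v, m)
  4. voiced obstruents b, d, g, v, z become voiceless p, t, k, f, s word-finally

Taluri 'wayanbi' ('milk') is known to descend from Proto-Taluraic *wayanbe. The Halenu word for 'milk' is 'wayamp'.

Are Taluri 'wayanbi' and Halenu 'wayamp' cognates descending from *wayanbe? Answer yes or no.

Derive the expected Halenu reflex of *wayanbe:
Halenu: *wayanbe
  wayanbe (rule 1 does not apply)
  wayanbe → wayanb   [apocope]
  wayanb → wayamb   [nasal place assimilation]
  wayamb → wayamp   [final devoicing]
  giving Halenu wayamp.
Halenu 'wayamp' matches the regular reflex exactly, so the pair is cognate.

yes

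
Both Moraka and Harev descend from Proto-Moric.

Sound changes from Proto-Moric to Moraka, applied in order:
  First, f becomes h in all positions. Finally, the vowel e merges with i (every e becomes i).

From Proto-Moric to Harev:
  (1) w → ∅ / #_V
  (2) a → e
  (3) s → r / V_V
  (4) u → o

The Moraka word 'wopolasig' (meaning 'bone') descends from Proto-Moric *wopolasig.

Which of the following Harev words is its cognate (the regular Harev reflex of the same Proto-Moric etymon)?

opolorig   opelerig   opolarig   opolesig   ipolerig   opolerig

opolerig

Harev: start from *wopolasig.
  rule 1 (glide loss): wopolasig → opolasig
  rule 2 (vowel merger): opolasig → opolesig
  rule 3 (rhotacism): opolesig → opolerig
  rule 4: no change — opolerig
  ⇒ Harev opolerig
Only 'opolerig' matches the regular Harev development of *wopolasig.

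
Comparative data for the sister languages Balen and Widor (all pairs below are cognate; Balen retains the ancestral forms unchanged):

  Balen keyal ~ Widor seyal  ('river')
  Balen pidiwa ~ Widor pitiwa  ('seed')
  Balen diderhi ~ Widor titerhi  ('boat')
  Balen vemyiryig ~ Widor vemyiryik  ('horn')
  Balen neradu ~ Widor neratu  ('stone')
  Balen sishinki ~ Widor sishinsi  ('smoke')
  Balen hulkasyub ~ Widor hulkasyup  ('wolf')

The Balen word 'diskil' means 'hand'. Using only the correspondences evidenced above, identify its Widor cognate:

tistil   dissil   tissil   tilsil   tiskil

tissil

diderhi ~ titerhi — Balen d corresponds to Widor t word-initially before a front vowel.
sishinki ~ sishinsi — Balen k corresponds to Widor s after a consonant, before a front vowel.
Applying these to Balen 'diskil':
  diskil → tiskil   (d→t word-initially before a front vowel)
  tiskil → tissil   (k→s after a consonant, before a front vowel)
So the Widor cognate is 'tissil'.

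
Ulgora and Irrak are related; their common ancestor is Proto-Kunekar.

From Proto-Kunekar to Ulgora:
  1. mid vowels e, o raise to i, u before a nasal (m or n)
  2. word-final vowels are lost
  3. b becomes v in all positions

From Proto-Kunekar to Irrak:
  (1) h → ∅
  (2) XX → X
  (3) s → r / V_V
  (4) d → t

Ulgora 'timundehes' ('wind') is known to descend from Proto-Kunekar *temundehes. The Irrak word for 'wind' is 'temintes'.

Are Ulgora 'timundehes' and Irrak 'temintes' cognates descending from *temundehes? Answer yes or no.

Derive the expected Irrak reflex of *temundehes:
Irrak: *temundehes
  temundehes → temundees   [h-loss]
  temundees → temundes   [degemination]
  temundes (rule 3 does not apply)
  temundes → temuntes   [unconditioned shift]
  giving Irrak temuntes.
The regular Irrak reflex would be 'temuntes', but the attested form is 'temintes'. The correspondence is irregular, so they are not cognates (the Irrak form has a different source).

no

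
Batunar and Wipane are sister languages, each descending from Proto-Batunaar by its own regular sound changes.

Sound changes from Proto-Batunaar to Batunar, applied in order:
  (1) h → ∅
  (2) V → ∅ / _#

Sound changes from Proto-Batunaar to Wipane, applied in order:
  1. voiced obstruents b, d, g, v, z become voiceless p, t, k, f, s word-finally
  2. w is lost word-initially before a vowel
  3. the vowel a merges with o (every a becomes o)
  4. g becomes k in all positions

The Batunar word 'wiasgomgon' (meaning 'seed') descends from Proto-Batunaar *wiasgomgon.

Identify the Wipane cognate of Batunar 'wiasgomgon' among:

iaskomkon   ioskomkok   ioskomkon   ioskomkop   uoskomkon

ioskomkon

Wipane: start from *wiasgomgon.
  rule 1: no change — wiasgomgon
  rule 2 (glide loss): wiasgomgon → iasgomgon
  rule 3 (vowel merger): iasgomgon → iosgomgon
  rule 4 (unconditioned shift): iosgomgon → ioskomkon
  ⇒ Wipane ioskomkon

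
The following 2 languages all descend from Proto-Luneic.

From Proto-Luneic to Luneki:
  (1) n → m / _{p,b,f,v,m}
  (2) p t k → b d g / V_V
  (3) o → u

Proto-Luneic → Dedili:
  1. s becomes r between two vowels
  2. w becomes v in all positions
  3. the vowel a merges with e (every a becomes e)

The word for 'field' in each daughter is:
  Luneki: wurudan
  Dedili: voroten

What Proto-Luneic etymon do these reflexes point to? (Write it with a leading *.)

*worotan

Position 1: Luneki has w, Dedili has v. Luneki preserves w here (none of its changes turn any other segment into w), so the proto-segment is *w.
Position 4: Luneki has u, Dedili has o. Dedili preserves o here (none of its changes turn any other segment into o), so the proto-segment is *o.
This points to *worotan. Verify forward in each daughter:
Luneki: start from *worotan.
  rule 1: no change — worotan
  rule 2 (intervocalic voicing): worotan → worodan
  rule 3 (vowel merger): worodan → wurudan
  ⇒ Luneki wurudan
Dedili: *worotan > vorotan > voroten  (by unconditioned shift, vowel merger)
*worotan is the unique common source.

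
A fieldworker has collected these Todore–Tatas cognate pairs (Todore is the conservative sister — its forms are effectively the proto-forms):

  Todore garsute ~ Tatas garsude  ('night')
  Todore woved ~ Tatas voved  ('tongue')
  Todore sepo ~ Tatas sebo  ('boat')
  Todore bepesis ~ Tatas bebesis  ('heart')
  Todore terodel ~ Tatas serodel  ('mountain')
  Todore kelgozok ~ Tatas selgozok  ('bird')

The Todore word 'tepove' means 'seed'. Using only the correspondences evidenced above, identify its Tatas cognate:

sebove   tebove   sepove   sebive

sebove

terodel ~ serodel — Todore t corresponds to Tatas s word-initially before a front vowel.
sepo ~ sebo — Todore p corresponds to Tatas b between vowels (before a back vowel).
Applying these to Todore 'tepove':
  tepove → sepove   (t→s word-initially before a front vowel)
  sepove → sebove   (p→b between vowels (before a back vowel))
So the Tatas cognate is 'sebove'.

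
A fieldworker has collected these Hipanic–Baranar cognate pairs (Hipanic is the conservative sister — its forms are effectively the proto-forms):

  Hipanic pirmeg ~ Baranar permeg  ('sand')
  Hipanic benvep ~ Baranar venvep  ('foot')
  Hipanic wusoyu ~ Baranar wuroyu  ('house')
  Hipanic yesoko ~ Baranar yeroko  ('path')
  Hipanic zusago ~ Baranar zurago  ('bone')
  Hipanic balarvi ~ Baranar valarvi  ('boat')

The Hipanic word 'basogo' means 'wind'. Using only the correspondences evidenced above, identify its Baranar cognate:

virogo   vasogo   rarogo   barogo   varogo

varogo

balarvi ~ valarvi — Hipanic b corresponds to Baranar v word-initially before a back vowel.
wusoyu ~ wuroyu, yesoko ~ yeroko — Hipanic s corresponds to Baranar r between vowels (before a back vowel).
Applying these to Hipanic 'basogo':
  basogo → vasogo   (b→v word-initially before a back vowel)
  vasogo → varogo   (s→r between vowels (before a back vowel))
So the Baranar cognate is 'varogo'.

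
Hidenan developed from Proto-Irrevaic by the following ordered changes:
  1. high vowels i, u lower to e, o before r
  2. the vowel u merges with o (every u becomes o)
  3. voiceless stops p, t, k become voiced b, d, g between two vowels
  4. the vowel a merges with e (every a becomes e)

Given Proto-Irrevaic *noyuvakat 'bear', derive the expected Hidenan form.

noyoveget

Hidenan: *noyuvakat > noyovakat > noyovagat > noyoveget  (by vowel merger, intervocalic voicing, vowel merger)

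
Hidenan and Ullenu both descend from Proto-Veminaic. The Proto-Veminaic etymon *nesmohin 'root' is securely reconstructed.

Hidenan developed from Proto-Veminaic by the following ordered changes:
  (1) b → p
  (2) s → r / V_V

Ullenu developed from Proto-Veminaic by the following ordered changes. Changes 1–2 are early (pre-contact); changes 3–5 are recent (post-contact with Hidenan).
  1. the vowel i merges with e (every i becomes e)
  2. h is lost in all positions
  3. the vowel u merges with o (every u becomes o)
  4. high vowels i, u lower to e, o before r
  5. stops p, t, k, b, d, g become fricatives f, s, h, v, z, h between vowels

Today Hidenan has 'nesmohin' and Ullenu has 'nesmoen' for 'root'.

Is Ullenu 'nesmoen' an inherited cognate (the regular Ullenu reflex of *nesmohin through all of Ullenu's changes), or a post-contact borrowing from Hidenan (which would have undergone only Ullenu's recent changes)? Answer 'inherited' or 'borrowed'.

If inherited, *nesmohin would pass through all of Ullenu's changes:
Ullenu: start from *nesmohin.
  rule 1 (vowel merger): nesmohin → nesmohen
  rule 2 (h-loss): nesmohen → nesmoen
  rule 3: no change — nesmoen
  rule 4: no change — nesmoen
  rule 5: no change — nesmoen
  ⇒ Ullenu nesmoen
If borrowed from Hidenan 'nesmohin' after the early changes, it would undergo only the recent ones:
  rule 3 (vowel merger): no change (nesmohin)
  rule 4 (pre-rhotic lowering): no change (nesmohin)
  rule 5 (intervocalic lenition): no change (nesmohin)
  ⇒ as a loan: nesmohin
Ullenu 'nesmoen' matches the inherited outcome exactly, so it is an inherited cognate, not a loan.

inherited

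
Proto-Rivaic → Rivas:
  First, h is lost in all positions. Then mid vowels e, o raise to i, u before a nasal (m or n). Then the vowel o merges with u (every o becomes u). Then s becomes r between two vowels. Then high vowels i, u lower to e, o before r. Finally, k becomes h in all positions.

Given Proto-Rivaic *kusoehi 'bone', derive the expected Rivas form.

horuei

Rivas: *kusoehi
  kusoehi → kusoei   [h-loss]
  kusoei (rule 2 does not apply)
  kusoei → kusuei   [vowel merger]
  kusuei → kuruei   [rhotacism]
  kuruei → koruei   [pre-rhotic lowering]
  koruei → horuei   [unconditioned shift]
  giving Rivas horuei.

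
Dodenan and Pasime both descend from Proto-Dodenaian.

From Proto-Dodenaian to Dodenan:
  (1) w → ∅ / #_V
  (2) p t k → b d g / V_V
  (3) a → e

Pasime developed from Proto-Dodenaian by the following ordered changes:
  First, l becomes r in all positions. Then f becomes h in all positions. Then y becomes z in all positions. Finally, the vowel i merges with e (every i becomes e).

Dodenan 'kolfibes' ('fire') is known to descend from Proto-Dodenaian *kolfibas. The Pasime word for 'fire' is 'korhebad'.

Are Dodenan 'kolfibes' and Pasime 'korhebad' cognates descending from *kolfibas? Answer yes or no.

Derive the expected Pasime reflex of *kolfibas:
Pasime: *kolfibas
  kolfibas → korfibas   [unconditioned shift]
  korfibas → korhibas   [unconditioned shift]
  korhibas (rule 3 does not apply)
  korhibas → korhebas   [vowel merger]
  giving Pasime korhebas.
The regular Pasime reflex would be 'korhebas', but the attested form is 'korhebad'. The correspondence is irregular, so they are not cognates (the Pasime form has a different source).

no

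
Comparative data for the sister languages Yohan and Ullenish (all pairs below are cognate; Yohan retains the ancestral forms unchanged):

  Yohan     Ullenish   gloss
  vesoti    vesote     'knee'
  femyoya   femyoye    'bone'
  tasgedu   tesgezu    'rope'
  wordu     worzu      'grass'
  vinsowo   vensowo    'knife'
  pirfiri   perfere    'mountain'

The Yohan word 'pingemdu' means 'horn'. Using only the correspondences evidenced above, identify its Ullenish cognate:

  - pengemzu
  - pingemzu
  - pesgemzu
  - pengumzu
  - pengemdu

pengemzu

vinsowo ~ vensowo — Yohan i corresponds to Ullenish e after a consonant, before a nasal.
wordu ~ worzu — Yohan d corresponds to Ullenish z after a consonant, before a back vowel.
Applying these to Yohan 'pingemdu':
  pingemdu → pengemdu   (i→e after a consonant, before a nasal)
  pengemdu → pengemzu   (d→z after a consonant, before a back vowel)
So the Ullenish cognate is 'pengemzu'.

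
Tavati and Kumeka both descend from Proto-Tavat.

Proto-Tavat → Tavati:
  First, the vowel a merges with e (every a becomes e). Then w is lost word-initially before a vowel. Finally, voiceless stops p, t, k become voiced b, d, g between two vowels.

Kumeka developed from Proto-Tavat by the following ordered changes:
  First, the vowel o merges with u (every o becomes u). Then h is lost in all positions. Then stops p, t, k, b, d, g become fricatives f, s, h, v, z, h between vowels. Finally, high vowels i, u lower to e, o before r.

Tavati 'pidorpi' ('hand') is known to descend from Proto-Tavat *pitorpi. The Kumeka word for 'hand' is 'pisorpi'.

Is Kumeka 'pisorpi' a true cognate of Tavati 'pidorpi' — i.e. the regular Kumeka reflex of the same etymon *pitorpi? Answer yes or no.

yes

Derive the expected Kumeka reflex of *pitorpi:
Kumeka: start from *pitorpi.
  rule 1 (vowel merger): pitorpi → piturpi
  rule 2: no change — piturpi
  rule 3 (intervocalic lenition): piturpi → pisurpi
  rule 4 (pre-rhotic lowering): pisurpi → pisorpi
  ⇒ Kumeka pisorpi
Kumeka 'pisorpi' matches the regular reflex exactly, so the pair is cognate.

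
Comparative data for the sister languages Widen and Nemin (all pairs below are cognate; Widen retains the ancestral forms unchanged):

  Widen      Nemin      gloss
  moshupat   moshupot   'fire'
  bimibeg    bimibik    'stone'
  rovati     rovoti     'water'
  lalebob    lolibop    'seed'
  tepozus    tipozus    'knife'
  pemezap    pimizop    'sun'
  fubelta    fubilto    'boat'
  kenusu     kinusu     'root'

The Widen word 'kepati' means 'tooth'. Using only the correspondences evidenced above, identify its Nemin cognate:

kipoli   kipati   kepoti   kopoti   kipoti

kipoti

tepozus ~ tipozus — Widen e corresponds to Nemin i after a consonant, before a labial obstruent.
moshupat ~ moshupot, rovati ~ rovoti — Widen a corresponds to Nemin o after a consonant, before a consonant other than r, m, n, p, b, f, v.
Applying these to Widen 'kepati':
  kepati → kipati   (e→i after a consonant, before a labial obstruent)
  kipati → kipoti   (a→o after a consonant, before a consonant other than r, m, n, p, b, f, v)
So the Nemin cognate is 'kipoti'.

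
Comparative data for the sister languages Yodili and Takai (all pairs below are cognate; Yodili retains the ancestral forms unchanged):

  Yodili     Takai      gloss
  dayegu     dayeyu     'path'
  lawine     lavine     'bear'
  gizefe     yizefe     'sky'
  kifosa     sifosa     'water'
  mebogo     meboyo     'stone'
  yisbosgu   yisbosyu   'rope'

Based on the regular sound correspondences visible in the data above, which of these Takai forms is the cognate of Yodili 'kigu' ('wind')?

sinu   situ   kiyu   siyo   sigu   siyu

siyu

kifosa ~ sifosa — Yodili k corresponds to Takai s word-initially before a front vowel.
dayegu ~ dayeyu — Yodili g corresponds to Takai y between vowels (before a back vowel).
Applying these to Yodili 'kigu':
  kigu → sigu   (k→s word-initially before a front vowel)
  sigu → siyu   (g→y between vowels (before a back vowel))
So the Takai cognate is 'siyu'.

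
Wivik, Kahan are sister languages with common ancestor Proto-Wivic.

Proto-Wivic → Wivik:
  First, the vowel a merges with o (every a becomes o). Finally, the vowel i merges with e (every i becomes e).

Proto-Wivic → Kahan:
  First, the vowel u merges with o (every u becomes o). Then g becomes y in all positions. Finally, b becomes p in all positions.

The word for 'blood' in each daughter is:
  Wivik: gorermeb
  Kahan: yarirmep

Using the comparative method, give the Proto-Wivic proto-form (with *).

*garirmeb

Position 2: Wivik has o, Kahan has a. Kahan preserves a here (none of its changes turn any other segment into a), so the proto-segment is *a.
Position 1: Wivik has g, Kahan has y. Wivik preserves g here (none of its changes turn any other segment into g), so the proto-segment is *g.
Position 4: Wivik has e, Kahan has i. Kahan preserves i here (none of its changes turn any other segment into i), so the proto-segment is *i.
Verify the candidate proto-form against each daughter:
Wivik: *garirmeb
  garirmeb → gorirmeb   [vowel merger]
  gorirmeb → gorermeb   [vowel merger]
  giving Wivik gorermeb.
Kahan: *garirmeb > yarirmeb > yarirmep  (by unconditioned shift, unconditioned shift)
Only *garirmeb yields all of Wivik gorermeb, Kahan yarirmep.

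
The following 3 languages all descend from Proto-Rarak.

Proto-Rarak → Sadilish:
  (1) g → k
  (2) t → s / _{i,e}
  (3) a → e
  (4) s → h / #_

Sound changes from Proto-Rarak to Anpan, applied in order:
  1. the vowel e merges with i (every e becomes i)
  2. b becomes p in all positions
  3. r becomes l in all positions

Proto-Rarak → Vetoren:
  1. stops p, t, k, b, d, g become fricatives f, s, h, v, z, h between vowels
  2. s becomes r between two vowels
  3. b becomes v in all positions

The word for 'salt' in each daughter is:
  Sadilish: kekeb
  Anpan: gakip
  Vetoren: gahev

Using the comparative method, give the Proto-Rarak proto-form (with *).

Position 3: Sadilish has k, Anpan has k, Vetoren has h. Anpan preserves k here (none of its changes turn any other segment into k), so the proto-segment is *k.
Position 5: Sadilish has b, Anpan has p, Vetoren has v. Sadilish preserves b here (none of its changes turn any other segment into b), so the proto-segment is *b.
Position 1: Sadilish has k, Anpan has g, Vetoren has g. Anpan preserves g here (none of its changes turn any other segment into g), so the proto-segment is *g.
Verify the candidate proto-form against each daughter:
Sadilish: *gakeb > kakeb > kekeb  (by unconditioned shift, vowel merger)
Anpan: *gakeb > gakib > gakip  (by vowel merger, unconditioned shift)
Vetoren: *gakeb
  gakeb → gaheb   [intervocalic lenition]
  gaheb (rule 2 does not apply)
  gaheb → gahev   [unconditioned shift]
  giving Vetoren gahev.
No other proto-form is consistent with every reflex, so the reconstruction is *gakeb.

*gakeb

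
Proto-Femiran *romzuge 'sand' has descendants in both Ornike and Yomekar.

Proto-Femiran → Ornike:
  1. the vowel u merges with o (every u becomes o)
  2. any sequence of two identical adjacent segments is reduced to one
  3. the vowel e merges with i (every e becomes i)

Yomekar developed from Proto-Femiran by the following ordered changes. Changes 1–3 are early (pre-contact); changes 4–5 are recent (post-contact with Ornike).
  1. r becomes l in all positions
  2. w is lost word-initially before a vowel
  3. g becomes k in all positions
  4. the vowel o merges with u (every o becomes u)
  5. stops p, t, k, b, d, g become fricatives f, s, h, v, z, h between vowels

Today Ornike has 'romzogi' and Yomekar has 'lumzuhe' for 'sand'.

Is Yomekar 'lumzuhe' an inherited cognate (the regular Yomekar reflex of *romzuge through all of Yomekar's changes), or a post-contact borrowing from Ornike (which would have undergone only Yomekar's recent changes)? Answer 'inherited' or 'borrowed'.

If inherited, *romzuge would pass through all of Yomekar's changes:
Yomekar: start from *romzuge.
  rule 1 (unconditioned shift): romzuge → lomzuge
  rule 2: no change — lomzuge
  rule 3 (unconditioned shift): lomzuge → lomzuke
  rule 4 (vowel merger): lomzuke → lumzuke
  rule 5 (intervocalic lenition): lumzuke → lumzuhe
  ⇒ Yomekar lumzuhe
If borrowed from Ornike 'romzogi' after the early changes, it would undergo only the recent ones:
  rule 4 (vowel merger): romzogi → rumzugi
  rule 5 (intervocalic lenition): rumzugi → rumzuhi
  ⇒ as a loan: rumzuhi
Yomekar 'lumzuhe' matches the inherited outcome exactly, so it is an inherited cognate, not a loan.

inherited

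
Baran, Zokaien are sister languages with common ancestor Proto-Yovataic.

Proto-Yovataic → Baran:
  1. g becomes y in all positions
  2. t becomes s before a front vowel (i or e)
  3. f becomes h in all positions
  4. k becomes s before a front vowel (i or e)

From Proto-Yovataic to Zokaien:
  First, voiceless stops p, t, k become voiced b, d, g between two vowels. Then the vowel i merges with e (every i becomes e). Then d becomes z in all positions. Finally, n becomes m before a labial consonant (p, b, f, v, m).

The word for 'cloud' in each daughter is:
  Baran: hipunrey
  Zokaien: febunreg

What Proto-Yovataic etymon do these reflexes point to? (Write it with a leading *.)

*fipunreg

Position 1: Baran has h, Zokaien has f. Zokaien preserves f here (none of its changes turn any other segment into f), so the proto-segment is *f.
Position 8: Baran has y, Zokaien has g. Taking the neighbouring segments as reconstructed: Baran y could go back to *g or *y; Zokaien g can only go back to *g — the one source consistent with every daughter is *g.
Position 3: Baran has p, Zokaien has b. Baran preserves p here (none of its changes turn any other segment into p), so the proto-segment is *p.
Verify the candidate proto-form against each daughter:
Baran: *fipunreg
  fipunreg → fipunrey   [unconditioned shift]
  fipunrey (rule 2 does not apply)
  fipunrey → hipunrey   [unconditioned shift]
  hipunrey (rule 4 does not apply)
  giving Baran hipunrey.
Zokaien: *fipunreg
  fipunreg → fibunreg   [intervocalic voicing]
  fibunreg → febunreg   [vowel merger]
  febunreg (rule 3 does not apply)
  febunreg (rule 4 does not apply)
  giving Zokaien febunreg.
*fipunreg is the unique common source.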